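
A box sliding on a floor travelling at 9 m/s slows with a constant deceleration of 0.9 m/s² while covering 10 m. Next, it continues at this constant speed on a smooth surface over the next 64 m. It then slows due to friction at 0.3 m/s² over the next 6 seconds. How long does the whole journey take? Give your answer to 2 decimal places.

15.24 s

Phase 1 (decelerating): v₀ = 9.00 m/s, a = -0.9 m/s².
v² = v₀² + 2aΔx = 9.00² + 2·-0.9·10 = 63.0 → v = 7.94 m/s
t = (v − v₀)/a = (7.94 − 9.00)/-0.9 = 1.18 s

Phase 2 (constant speed): v₀ = 7.94 m/s, a = 0 m/s².
Constant speed: t = d/v = 64/7.94 = 8.06 s

Phase 3 (decelerating): v₀ = 7.94 m/s, a = -0.3 m/s².
v = v₀ + at = 7.94 + (-0.3)(6) = 6.14 m/s
Δx = v₀t + ½at² = 7.94·6 + 0.5·-0.3·6² = 42.2 m
Total time = 1.18 + 8.06 + 6.00 = 15.2 s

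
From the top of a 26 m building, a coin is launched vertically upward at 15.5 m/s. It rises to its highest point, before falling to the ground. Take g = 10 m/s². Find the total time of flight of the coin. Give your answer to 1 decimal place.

Phase 1 (rising): v₀ = 15.5 m/s, a = -10 m/s².
v = v₀ + at → t = (0 − 15.5) / -10 = 1.55 s
v² = v₀² + 2aΔx → Δx = (0² − 15.5²)/(2·-10) = 12.0 m

Phase 2 (falling): v₀ = 0 m/s, a = -10 m/s².
Falls 38.0 m from rest: t = √(2·38.0/10) = 2.76 s; v = g·t = 27.6 m/s.
Total time = 1.55 + 2.76 = 4.31 s

4.3 s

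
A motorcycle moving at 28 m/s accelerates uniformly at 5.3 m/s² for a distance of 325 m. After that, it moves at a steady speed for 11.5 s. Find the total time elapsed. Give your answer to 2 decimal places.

18.49 s

Phase 1 (accelerating): v₀ = 28.0 m/s, a = 5.3 m/s².
v² = v₀² + 2aΔx = 28.0² + 2·5.3·325 = 4230 → v = 65.0 m/s
t = (v − v₀)/a = (65.0 − 28.0)/5.3 = 6.99 s

Phase 2 (constant speed): v₀ = 65.0 m/s, a = 0 m/s².
v = v₀ + at = 65.0 + (0)(11.5) = 65.0 m/s
Δx = v₀t + ½at² = 65.0·11.5 + 0.5·0·11.5² = 748 m
Total time = 6.99 + 11.5 = 18.5 s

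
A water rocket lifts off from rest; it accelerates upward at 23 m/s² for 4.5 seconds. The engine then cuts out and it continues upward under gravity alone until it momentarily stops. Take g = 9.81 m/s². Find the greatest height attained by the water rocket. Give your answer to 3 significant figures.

Phase 1 (powered ascent): v₀ = 0 m/s, a = 23 m/s².
v = v₀ + at = 0 + (23)(4.5) = 104 m/s
Δx = v₀t + ½at² = 0·4.5 + 0.5·23·4.5² = 233 m

Phase 2 (coasting upward): v₀ = 104 m/s, a = -9.81 m/s².
v = v₀ + at → t = (0 − 104) / -9.81 = 10.6 s
v² = v₀² + 2aΔx → Δx = (0² − 104²)/(2·-9.81) = 546 m
Maximum height = 233 + 546 = 779 m

779 m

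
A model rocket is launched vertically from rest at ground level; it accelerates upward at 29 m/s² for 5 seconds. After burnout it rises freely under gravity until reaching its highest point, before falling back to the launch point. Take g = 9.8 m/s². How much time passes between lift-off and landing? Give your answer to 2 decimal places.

Phase 1 (powered ascent): v₀ = 0 m/s, a = 29 m/s².
v = v₀ + at = 0 + (29)(5) = 145 m/s
Δx = v₀t + ½at² = 0·5 + 0.5·29·5² = 362 m

Phase 2 (coasting upward): v₀ = 145 m/s, a = -9.8 m/s².
v = v₀ + at → t = (0 − 145) / -9.8 = 14.8 s
v² = v₀² + 2aΔx → Δx = (0² − 145²)/(2·-9.8) = 1070 m

Phase 3 (free fall): v₀ = 0 m/s, a = -9.8 m/s².
Falls 1440 m from rest: t = √(2·1440/9.8) = 17.1 s; v = g·t = 168 m/s.
Total time = 5.00 + 14.8 + 17.1 = 36.9 s

36.91 s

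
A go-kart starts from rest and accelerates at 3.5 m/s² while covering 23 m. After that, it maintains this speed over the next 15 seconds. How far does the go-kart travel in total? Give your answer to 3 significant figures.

Phase 1 (accelerating): v₀ = 0 m/s, a = 3.5 m/s².
v² = v₀² + 2aΔx = 0² + 2·3.5·23 = 161 → v = 12.7 m/s
t = (v − v₀)/a = (12.7 − 0)/3.5 = 3.63 s

Phase 2 (constant speed): v₀ = 12.7 m/s, a = 0 m/s².
v = v₀ + at = 12.7 + (0)(15) = 12.7 m/s
Δx = v₀t + ½at² = 12.7·15 + 0.5·0·15² = 190 m
Total distance = 23.0 + 190 = 213 m

213 m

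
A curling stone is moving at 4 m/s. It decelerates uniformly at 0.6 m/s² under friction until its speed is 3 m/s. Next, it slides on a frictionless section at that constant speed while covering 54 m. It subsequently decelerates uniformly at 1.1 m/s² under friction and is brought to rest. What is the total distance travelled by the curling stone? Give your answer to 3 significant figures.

Phase 1 (decelerating): v₀ = 4.00 m/s, a = -0.6 m/s².
v = v₀ + at → t = (3 − 4.00) / -0.6 = 1.67 s
v² = v₀² + 2aΔx → Δx = (3² − 4.00²)/(2·-0.6) = 5.83 m

Phase 2 (constant speed): v₀ = 3.00 m/s, a = 0 m/s².
Constant speed: t = d/v = 54/3.00 = 18.0 s

Phase 3 (decelerating): v₀ = 3.00 m/s, a = -1.1 m/s².
v = v₀ + at → t = (0 − 3.00) / -1.1 = 2.73 s
v² = v₀² + 2aΔx → Δx = (0² − 3.00²)/(2·-1.1) = 4.09 m
Total distance = 5.83 + 54.0 + 4.09 = 63.9 m

63.9 m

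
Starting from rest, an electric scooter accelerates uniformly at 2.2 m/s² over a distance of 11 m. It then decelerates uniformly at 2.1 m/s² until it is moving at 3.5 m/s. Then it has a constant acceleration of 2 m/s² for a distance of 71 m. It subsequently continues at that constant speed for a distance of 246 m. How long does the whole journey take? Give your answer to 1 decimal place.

Phase 1 (accelerating): v₀ = 0 m/s, a = 2.2 m/s².
v² = v₀² + 2aΔx = 0² + 2·2.2·11 = 48.4 → v = 6.96 m/s
t = (v − v₀)/a = (6.96 − 0)/2.2 = 3.16 s

Phase 2 (decelerating): v₀ = 6.96 m/s, a = -2.1 m/s².
v = v₀ + at → t = (3.5 − 6.96) / -2.1 = 1.65 s
v² = v₀² + 2aΔx → Δx = (3.5² − 6.96²)/(2·-2.1) = 8.61 m

Phase 3 (accelerating): v₀ = 3.50 m/s, a = 2 m/s².
v² = v₀² + 2aΔx = 3.50² + 2·2·71 = 296 → v = 17.2 m/s
t = (v − v₀)/a = (17.2 − 3.50)/2 = 6.86 s

Phase 4 (constant speed): v₀ = 17.2 m/s, a = 0 m/s².
Constant speed: t = d/v = 246/17.2 = 14.3 s
Total time = 3.16 + 1.65 + 6.86 + 14.3 = 26.0 s

26.0 s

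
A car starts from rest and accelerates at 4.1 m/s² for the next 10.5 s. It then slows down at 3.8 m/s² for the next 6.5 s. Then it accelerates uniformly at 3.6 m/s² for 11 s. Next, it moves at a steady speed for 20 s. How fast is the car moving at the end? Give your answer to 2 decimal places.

Phase 1 (accelerating): v₀ = 0 m/s, a = 4.1 m/s².
v = v₀ + at = 0 + (4.1)(10.5) = 43.0 m/s
Δx = v₀t + ½at² = 0·10.5 + 0.5·4.1·10.5² = 226 m

Phase 2 (decelerating): v₀ = 43.0 m/s, a = -3.8 m/s².
v = v₀ + at = 43.0 + (-3.8)(6.5) = 18.3 m/s
Δx = v₀t + ½at² = 43.0·6.5 + 0.5·-3.8·6.5² = 200 m

Phase 3 (accelerating): v₀ = 18.3 m/s, a = 3.6 m/s².
v = v₀ + at = 18.3 + (3.6)(11) = 58.0 m/s
Δx = v₀t + ½at² = 18.3·11 + 0.5·3.6·11² = 420 m

Phase 4 (constant speed): v₀ = 58.0 m/s, a = 0 m/s².
v = v₀ + at = 58.0 + (0)(20) = 58.0 m/s
Δx = v₀t + ½at² = 58.0·20 + 0.5·0·20² = 1160 m
Final speed = 58.0 m/s

57.95 m/s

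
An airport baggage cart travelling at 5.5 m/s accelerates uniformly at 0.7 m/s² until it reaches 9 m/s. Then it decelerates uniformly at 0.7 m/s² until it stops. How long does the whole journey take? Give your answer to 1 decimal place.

Phase 1 (accelerating): v₀ = 5.50 m/s, a = 0.7 m/s².
v = v₀ + at → t = (9 − 5.50) / 0.7 = 5.00 s
v² = v₀² + 2aΔx → Δx = (9² − 5.50²)/(2·0.7) = 36.2 m

Phase 2 (decelerating): v₀ = 9.00 m/s, a = -0.7 m/s².
v = v₀ + at → t = (0 − 9.00) / -0.7 = 12.9 s
v² = v₀² + 2aΔx → Δx = (0² − 9.00²)/(2·-0.7) = 57.9 m
Total time = 5.00 + 12.9 = 17.9 s

17.9 s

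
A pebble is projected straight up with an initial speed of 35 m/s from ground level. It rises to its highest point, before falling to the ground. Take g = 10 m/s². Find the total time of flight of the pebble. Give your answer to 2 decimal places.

Phase 1 (rising): v₀ = 35.0 m/s, a = -10 m/s².
v = v₀ + at → t = (0 − 35.0) / -10 = 3.50 s
v² = v₀² + 2aΔx → Δx = (0² − 35.0²)/(2·-10) = 61.2 m

Phase 2 (falling): v₀ = 0 m/s, a = -10 m/s².
Falls 61.2 m from rest: t = √(2·61.2/10) = 3.50 s; v = g·t = 35.0 m/s.
Total time = 3.50 + 3.50 = 7.00 s

7.00 s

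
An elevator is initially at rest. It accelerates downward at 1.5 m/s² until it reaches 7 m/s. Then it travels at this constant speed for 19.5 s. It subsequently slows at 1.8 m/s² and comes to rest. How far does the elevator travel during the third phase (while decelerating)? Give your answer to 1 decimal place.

Phase 1 (accelerating): v₀ = 0 m/s, a = 1.5 m/s².
v = v₀ + at → t = (7 − 0) / 1.5 = 4.67 s
v² = v₀² + 2aΔx → Δx = (7² − 0²)/(2·1.5) = 16.3 m

Phase 2 (constant speed): v₀ = 7.00 m/s, a = 0 m/s².
v = v₀ + at = 7.00 + (0)(19.5) = 7.00 m/s
Δx = v₀t + ½at² = 7.00·19.5 + 0.5·0·19.5² = 136 m

Phase 3 (decelerating): v₀ = 7.00 m/s, a = -1.8 m/s².
v = v₀ + at → t = (0 − 7.00) / -1.8 = 3.89 s
v² = v₀² + 2aΔx → Δx = (0² − 7.00²)/(2·-1.8) = 13.6 m
Distance in phase 3 = 13.6 m

13.6 m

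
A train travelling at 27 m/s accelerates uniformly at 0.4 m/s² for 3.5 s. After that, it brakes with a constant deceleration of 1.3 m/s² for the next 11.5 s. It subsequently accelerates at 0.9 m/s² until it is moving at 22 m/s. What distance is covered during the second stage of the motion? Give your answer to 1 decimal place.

Phase 1 (accelerating): v₀ = 27.0 m/s, a = 0.4 m/s².
v = v₀ + at = 27.0 + (0.4)(3.5) = 28.4 m/s
Δx = v₀t + ½at² = 27.0·3.5 + 0.5·0.4·3.5² = 97.0 m

Phase 2 (decelerating): v₀ = 28.4 m/s, a = -1.3 m/s².
v = v₀ + at = 28.4 + (-1.3)(11.5) = 13.4 m/s
Δx = v₀t + ½at² = 28.4·11.5 + 0.5·-1.3·11.5² = 241 m
Distance in phase 2 = 241 m

240.6 m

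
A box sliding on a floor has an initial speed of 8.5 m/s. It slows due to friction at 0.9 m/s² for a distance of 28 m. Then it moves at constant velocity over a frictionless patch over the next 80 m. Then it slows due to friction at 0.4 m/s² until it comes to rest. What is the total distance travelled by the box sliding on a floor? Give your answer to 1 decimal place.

Phase 1 (decelerating): v₀ = 8.50 m/s, a = -0.9 m/s².
v² = v₀² + 2aΔx = 8.50² + 2·-0.9·28 = 21.9 → v = 4.67 m/s
t = (v − v₀)/a = (4.67 − 8.50)/-0.9 = 4.25 s

Phase 2 (constant speed): v₀ = 4.67 m/s, a = 0 m/s².
Constant speed: t = d/v = 80/4.67 = 17.1 s

Phase 3 (decelerating): v₀ = 4.67 m/s, a = -0.4 m/s².
v = v₀ + at → t = (0 − 4.67) / -0.4 = 11.7 s
v² = v₀² + 2aΔx → Δx = (0² − 4.67²)/(2·-0.4) = 27.3 m
Total distance = 28.0 + 80.0 + 27.3 = 135 m

135.3 m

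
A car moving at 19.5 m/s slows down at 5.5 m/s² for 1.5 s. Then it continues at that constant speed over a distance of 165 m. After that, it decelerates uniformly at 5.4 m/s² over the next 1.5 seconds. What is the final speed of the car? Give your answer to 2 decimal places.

3.15 m/s

Phase 1 (decelerating): v₀ = 19.5 m/s, a = -5.5 m/s².
v = v₀ + at = 19.5 + (-5.5)(1.5) = 11.2 m/s
Δx = v₀t + ½at² = 19.5·1.5 + 0.5·-5.5·1.5² = 23.1 m

Phase 2 (constant speed): v₀ = 11.2 m/s, a = 0 m/s².
Constant speed: t = d/v = 165/11.2 = 14.7 s

Phase 3 (decelerating): v₀ = 11.2 m/s, a = -5.4 m/s².
v = v₀ + at = 11.2 + (-5.4)(1.5) = 3.15 m/s
Δx = v₀t + ½at² = 11.2·1.5 + 0.5·-5.4·1.5² = 10.8 m
Final speed = 3.15 m/s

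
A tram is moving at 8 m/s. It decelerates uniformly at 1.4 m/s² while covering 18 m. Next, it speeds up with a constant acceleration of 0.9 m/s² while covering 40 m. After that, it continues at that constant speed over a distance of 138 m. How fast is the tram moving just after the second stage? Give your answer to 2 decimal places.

Phase 1 (decelerating): v₀ = 8.00 m/s, a = -1.4 m/s².
v² = v₀² + 2aΔx = 8.00² + 2·-1.4·18 = 13.6 → v = 3.69 m/s
t = (v − v₀)/a = (3.69 − 8.00)/-1.4 = 3.08 s

Phase 2 (accelerating): v₀ = 3.69 m/s, a = 0.9 m/s².
v² = v₀² + 2aΔx = 3.69² + 2·0.9·40 = 85.6 → v = 9.25 m/s
t = (v − v₀)/a = (9.25 − 3.69)/0.9 = 6.18 s
Speed at end of phase 2 = 9.25 m/s

9.25 m/s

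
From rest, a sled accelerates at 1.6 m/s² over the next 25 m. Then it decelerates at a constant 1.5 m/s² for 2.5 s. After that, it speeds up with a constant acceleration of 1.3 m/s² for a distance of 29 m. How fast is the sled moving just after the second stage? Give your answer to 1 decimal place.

5.2 m/s

Phase 1 (accelerating): v₀ = 0 m/s, a = 1.6 m/s².
v² = v₀² + 2aΔx = 0² + 2·1.6·25 = 80.0 → v = 8.94 m/s
t = (v − v₀)/a = (8.94 − 0)/1.6 = 5.59 s

Phase 2 (decelerating): v₀ = 8.94 m/s, a = -1.5 m/s².
v = v₀ + at = 8.94 + (-1.5)(2.5) = 5.19 m/s
Δx = v₀t + ½at² = 8.94·2.5 + 0.5·-1.5·2.5² = 17.7 m
Speed at end of phase 2 = 5.19 m/s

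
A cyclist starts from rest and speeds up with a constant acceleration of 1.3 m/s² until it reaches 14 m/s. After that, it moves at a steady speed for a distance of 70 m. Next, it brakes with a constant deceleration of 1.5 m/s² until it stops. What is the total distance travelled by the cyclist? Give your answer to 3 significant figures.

211 m

Phase 1 (accelerating): v₀ = 0 m/s, a = 1.3 m/s².
v = v₀ + at → t = (14 − 0) / 1.3 = 10.8 s
v² = v₀² + 2aΔx → Δx = (14² − 0²)/(2·1.3) = 75.4 m

Phase 2 (constant speed): v₀ = 14.0 m/s, a = 0 m/s².
Constant speed: t = d/v = 70/14.0 = 5.00 s

Phase 3 (decelerating): v₀ = 14.0 m/s, a = -1.5 m/s².
v = v₀ + at → t = (0 − 14.0) / -1.5 = 9.33 s
v² = v₀² + 2aΔx → Δx = (0² − 14.0²)/(2·-1.5) = 65.3 m
Total distance = 75.4 + 70.0 + 65.3 = 211 m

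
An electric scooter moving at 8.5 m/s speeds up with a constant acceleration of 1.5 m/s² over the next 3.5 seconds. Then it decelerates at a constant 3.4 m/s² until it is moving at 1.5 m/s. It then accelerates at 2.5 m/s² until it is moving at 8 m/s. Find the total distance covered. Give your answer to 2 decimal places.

Phase 1 (accelerating): v₀ = 8.50 m/s, a = 1.5 m/s².
v = v₀ + at = 8.50 + (1.5)(3.5) = 13.8 m/s
Δx = v₀t + ½at² = 8.50·3.5 + 0.5·1.5·3.5² = 38.9 m

Phase 2 (decelerating): v₀ = 13.8 m/s, a = -3.4 m/s².
v = v₀ + at → t = (1.5 − 13.8) / -3.4 = 3.60 s
v² = v₀² + 2aΔx → Δx = (1.5² − 13.8²)/(2·-3.4) = 27.5 m

Phase 3 (accelerating): v₀ = 1.50 m/s, a = 2.5 m/s².
v = v₀ + at → t = (8 − 1.50) / 2.5 = 2.60 s
v² = v₀² + 2aΔx → Δx = (8² − 1.50²)/(2·2.5) = 12.3 m
Total distance = 38.9 + 27.5 + 12.3 = 78.8 m

78.76 m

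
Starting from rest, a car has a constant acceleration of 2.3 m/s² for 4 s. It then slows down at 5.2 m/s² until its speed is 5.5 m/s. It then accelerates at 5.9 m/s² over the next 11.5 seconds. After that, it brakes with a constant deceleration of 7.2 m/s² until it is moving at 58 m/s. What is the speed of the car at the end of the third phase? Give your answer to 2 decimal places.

73.35 m/s

Phase 1 (accelerating): v₀ = 0 m/s, a = 2.3 m/s².
v = v₀ + at = 0 + (2.3)(4) = 9.20 m/s
Δx = v₀t + ½at² = 0·4 + 0.5·2.3·4² = 18.4 m

Phase 2 (decelerating): v₀ = 9.20 m/s, a = -5.2 m/s².
v = v₀ + at → t = (5.5 − 9.20) / -5.2 = 0.712 s
v² = v₀² + 2aΔx → Δx = (5.5² − 9.20²)/(2·-5.2) = 5.23 m

Phase 3 (accelerating): v₀ = 5.50 m/s, a = 5.9 m/s².
v = v₀ + at = 5.50 + (5.9)(11.5) = 73.4 m/s
Δx = v₀t + ½at² = 5.50·11.5 + 0.5·5.9·11.5² = 453 m
Speed at end of phase 3 = 73.4 m/s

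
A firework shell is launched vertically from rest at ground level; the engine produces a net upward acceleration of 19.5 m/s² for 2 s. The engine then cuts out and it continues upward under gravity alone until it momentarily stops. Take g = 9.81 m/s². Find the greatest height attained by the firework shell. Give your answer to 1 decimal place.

Phase 1 (powered ascent): v₀ = 0 m/s, a = 19.5 m/s².
v = v₀ + at = 0 + (19.5)(2) = 39.0 m/s
Δx = v₀t + ½at² = 0·2 + 0.5·19.5·2² = 39.0 m

Phase 2 (coasting upward): v₀ = 39.0 m/s, a = -9.81 m/s².
v = v₀ + at → t = (0 − 39.0) / -9.81 = 3.98 s
v² = v₀² + 2aΔx → Δx = (0² − 39.0²)/(2·-9.81) = 77.5 m
Maximum height = 39.0 + 77.5 = 117 m

116.5 m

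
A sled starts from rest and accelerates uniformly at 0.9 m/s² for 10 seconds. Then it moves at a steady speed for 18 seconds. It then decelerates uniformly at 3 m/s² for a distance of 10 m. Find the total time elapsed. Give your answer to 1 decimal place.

Phase 1 (accelerating): v₀ = 0 m/s, a = 0.9 m/s².
v = v₀ + at = 0 + (0.9)(10) = 9.00 m/s
Δx = v₀t + ½at² = 0·10 + 0.5·0.9·10² = 45.0 m

Phase 2 (constant speed): v₀ = 9.00 m/s, a = 0 m/s².
v = v₀ + at = 9.00 + (0)(18) = 9.00 m/s
Δx = v₀t + ½at² = 9.00·18 + 0.5·0·18² = 162 m

Phase 3 (decelerating): v₀ = 9.00 m/s, a = -3 m/s².
v² = v₀² + 2aΔx = 9.00² + 2·-3·10 = 21.0 → v = 4.58 m/s
t = (v − v₀)/a = (4.58 − 9.00)/-3 = 1.47 s
Total time = 10.0 + 18.0 + 1.47 = 29.5 s

29.5 s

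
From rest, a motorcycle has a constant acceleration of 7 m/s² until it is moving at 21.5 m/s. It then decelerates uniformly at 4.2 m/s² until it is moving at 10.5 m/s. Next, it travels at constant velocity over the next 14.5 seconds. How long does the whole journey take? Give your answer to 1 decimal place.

Phase 1 (accelerating): v₀ = 0 m/s, a = 7 m/s².
v = v₀ + at → t = (21.5 − 0) / 7 = 3.07 s
v² = v₀² + 2aΔx → Δx = (21.5² − 0²)/(2·7) = 33.0 m

Phase 2 (decelerating): v₀ = 21.5 m/s, a = -4.2 m/s².
v = v₀ + at → t = (10.5 − 21.5) / -4.2 = 2.62 s
v² = v₀² + 2aΔx → Δx = (10.5² − 21.5²)/(2·-4.2) = 41.9 m

Phase 3 (constant speed): v₀ = 10.5 m/s, a = 0 m/s².
v = v₀ + at = 10.5 + (0)(14.5) = 10.5 m/s
Δx = v₀t + ½at² = 10.5·14.5 + 0.5·0·14.5² = 152 m
Total time = 3.07 + 2.62 + 14.5 = 20.2 s

20.2 s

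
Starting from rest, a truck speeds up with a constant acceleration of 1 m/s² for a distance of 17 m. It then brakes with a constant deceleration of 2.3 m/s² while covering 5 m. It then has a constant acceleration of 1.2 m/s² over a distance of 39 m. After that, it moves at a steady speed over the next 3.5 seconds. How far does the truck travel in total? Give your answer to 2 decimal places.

Phase 1 (accelerating): v₀ = 0 m/s, a = 1 m/s².
v² = v₀² + 2aΔx = 0² + 2·1·17 = 34.0 → v = 5.83 m/s
t = (v − v₀)/a = (5.83 − 0)/1 = 5.83 s

Phase 2 (decelerating): v₀ = 5.83 m/s, a = -2.3 m/s².
v² = v₀² + 2aΔx = 5.83² + 2·-2.3·5 = 11.0 → v = 3.32 m/s
t = (v − v₀)/a = (3.32 − 5.83)/-2.3 = 1.09 s

Phase 3 (accelerating): v₀ = 3.32 m/s, a = 1.2 m/s².
v² = v₀² + 2aΔx = 3.32² + 2·1.2·39 = 105 → v = 10.2 m/s
t = (v − v₀)/a = (10.2 − 3.32)/1.2 = 5.76 s

Phase 4 (constant speed): v₀ = 10.2 m/s, a = 0 m/s².
v = v₀ + at = 10.2 + (0)(3.5) = 10.2 m/s
Δx = v₀t + ½at² = 10.2·3.5 + 0.5·0·3.5² = 35.8 m
Total distance = 17.0 + 5.00 + 39.0 + 35.8 = 96.8 m

96.80 m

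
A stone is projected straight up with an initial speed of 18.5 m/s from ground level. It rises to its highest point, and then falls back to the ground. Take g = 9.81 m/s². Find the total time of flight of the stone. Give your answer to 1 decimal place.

3.8 s

Phase 1 (rising): v₀ = 18.5 m/s, a = -9.81 m/s².
v = v₀ + at → t = (0 − 18.5) / -9.81 = 1.89 s
v² = v₀² + 2aΔx → Δx = (0² − 18.5²)/(2·-9.81) = 17.4 m

Phase 2 (falling): v₀ = 0 m/s, a = -9.81 m/s².
Falls 17.4 m from rest: t = √(2·17.4/9.81) = 1.89 s; v = g·t = 18.5 m/s.
Total time = 1.89 + 1.89 = 3.77 s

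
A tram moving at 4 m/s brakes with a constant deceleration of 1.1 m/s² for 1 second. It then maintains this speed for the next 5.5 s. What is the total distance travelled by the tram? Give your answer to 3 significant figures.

19.4 m

Phase 1 (decelerating): v₀ = 4.00 m/s, a = -1.1 m/s².
v = v₀ + at = 4.00 + (-1.1)(1) = 2.90 m/s
Δx = v₀t + ½at² = 4.00·1 + 0.5·-1.1·1² = 3.45 m

Phase 2 (constant speed): v₀ = 2.90 m/s, a = 0 m/s².
v = v₀ + at = 2.90 + (0)(5.5) = 2.90 m/s
Δx = v₀t + ½at² = 2.90·5.5 + 0.5·0·5.5² = 15.9 m
Total distance = 3.45 + 15.9 = 19.4 m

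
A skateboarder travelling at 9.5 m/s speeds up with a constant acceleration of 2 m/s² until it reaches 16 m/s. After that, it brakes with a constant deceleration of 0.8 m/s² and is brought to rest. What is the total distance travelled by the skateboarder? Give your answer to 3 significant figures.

Phase 1 (accelerating): v₀ = 9.50 m/s, a = 2 m/s².
v = v₀ + at → t = (16 − 9.50) / 2 = 3.25 s
v² = v₀² + 2aΔx → Δx = (16² − 9.50²)/(2·2) = 41.4 m

Phase 2 (decelerating): v₀ = 16.0 m/s, a = -0.8 m/s².
v = v₀ + at → t = (0 − 16.0) / -0.8 = 20.0 s
v² = v₀² + 2aΔx → Δx = (0² − 16.0²)/(2·-0.8) = 160 m
Total distance = 41.4 + 160 = 201 m

201 m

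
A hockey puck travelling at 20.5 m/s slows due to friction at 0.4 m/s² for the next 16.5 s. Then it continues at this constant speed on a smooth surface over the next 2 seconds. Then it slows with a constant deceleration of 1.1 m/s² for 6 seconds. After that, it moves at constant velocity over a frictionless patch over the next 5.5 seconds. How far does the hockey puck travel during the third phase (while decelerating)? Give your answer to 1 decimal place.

63.6 m

Phase 1 (decelerating): v₀ = 20.5 m/s, a = -0.4 m/s².
v = v₀ + at = 20.5 + (-0.4)(16.5) = 13.9 m/s
Δx = v₀t + ½at² = 20.5·16.5 + 0.5·-0.4·16.5² = 284 m

Phase 2 (constant speed): v₀ = 13.9 m/s, a = 0 m/s².
v = v₀ + at = 13.9 + (0)(2) = 13.9 m/s
Δx = v₀t + ½at² = 13.9·2 + 0.5·0·2² = 27.8 m

Phase 3 (decelerating): v₀ = 13.9 m/s, a = -1.1 m/s².
v = v₀ + at = 13.9 + (-1.1)(6) = 7.30 m/s
Δx = v₀t + ½at² = 13.9·6 + 0.5·-1.1·6² = 63.6 m
Distance in phase 3 = 63.6 m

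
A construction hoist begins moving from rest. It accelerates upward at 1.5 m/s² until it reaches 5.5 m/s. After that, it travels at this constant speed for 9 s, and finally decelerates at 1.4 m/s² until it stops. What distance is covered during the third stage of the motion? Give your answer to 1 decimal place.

10.8 m

Phase 1 (accelerating): v₀ = 0 m/s, a = 1.5 m/s².
v = v₀ + at → t = (5.5 − 0) / 1.5 = 3.67 s
v² = v₀² + 2aΔx → Δx = (5.5² − 0²)/(2·1.5) = 10.1 m

Phase 2 (constant speed): v₀ = 5.50 m/s, a = 0 m/s².
v = v₀ + at = 5.50 + (0)(9) = 5.50 m/s
Δx = v₀t + ½at² = 5.50·9 + 0.5·0·9² = 49.5 m

Phase 3 (decelerating): v₀ = 5.50 m/s, a = -1.4 m/s².
v = v₀ + at → t = (0 − 5.50) / -1.4 = 3.93 s
v² = v₀² + 2aΔx → Δx = (0² − 5.50²)/(2·-1.4) = 10.8 m
Distance in phase 3 = 10.8 m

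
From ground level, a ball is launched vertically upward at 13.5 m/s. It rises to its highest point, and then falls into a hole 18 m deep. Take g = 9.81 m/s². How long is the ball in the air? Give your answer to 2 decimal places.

3.73 s

Phase 1 (rising): v₀ = 13.5 m/s, a = -9.81 m/s².
v = v₀ + at → t = (0 − 13.5) / -9.81 = 1.38 s
v² = v₀² + 2aΔx → Δx = (0² − 13.5²)/(2·-9.81) = 9.29 m

Phase 2 (falling): v₀ = 0 m/s, a = -9.81 m/s².
Falls 27.3 m from rest: t = √(2·27.3/9.81) = 2.36 s; v = g·t = 23.1 m/s.
Total time = 1.38 + 2.36 = 3.73 s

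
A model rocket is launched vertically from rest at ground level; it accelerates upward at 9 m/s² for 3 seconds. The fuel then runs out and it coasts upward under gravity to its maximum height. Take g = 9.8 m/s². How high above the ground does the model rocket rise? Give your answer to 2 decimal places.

Phase 1 (powered ascent): v₀ = 0 m/s, a = 9 m/s².
v = v₀ + at = 0 + (9)(3) = 27.0 m/s
Δx = v₀t + ½at² = 0·3 + 0.5·9·3² = 40.5 m

Phase 2 (coasting upward): v₀ = 27.0 m/s, a = -9.8 m/s².
v = v₀ + at → t = (0 − 27.0) / -9.8 = 2.76 s
v² = v₀² + 2aΔx → Δx = (0² − 27.0²)/(2·-9.8) = 37.2 m
Maximum height = 40.5 + 37.2 = 77.7 m

77.69 m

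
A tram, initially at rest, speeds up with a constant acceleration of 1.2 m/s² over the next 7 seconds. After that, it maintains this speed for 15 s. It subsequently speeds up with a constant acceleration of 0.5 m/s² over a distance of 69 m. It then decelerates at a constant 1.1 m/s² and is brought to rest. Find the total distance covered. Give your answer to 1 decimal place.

287.8 m

Phase 1 (accelerating): v₀ = 0 m/s, a = 1.2 m/s².
v = v₀ + at = 0 + (1.2)(7) = 8.40 m/s
Δx = v₀t + ½at² = 0·7 + 0.5·1.2·7² = 29.4 m

Phase 2 (constant speed): v₀ = 8.40 m/s, a = 0 m/s².
v = v₀ + at = 8.40 + (0)(15) = 8.40 m/s
Δx = v₀t + ½at² = 8.40·15 + 0.5·0·15² = 126 m

Phase 3 (accelerating): v₀ = 8.40 m/s, a = 0.5 m/s².
v² = v₀² + 2aΔx = 8.40² + 2·0.5·69 = 140 → v = 11.8 m/s
t = (v − v₀)/a = (11.8 − 8.40)/0.5 = 6.83 s

Phase 4 (decelerating): v₀ = 11.8 m/s, a = -1.1 m/s².
v = v₀ + at → t = (0 − 11.8) / -1.1 = 10.7 s
v² = v₀² + 2aΔx → Δx = (0² − 11.8²)/(2·-1.1) = 63.4 m
Total distance = 29.4 + 126 + 69.0 + 63.4 = 288 m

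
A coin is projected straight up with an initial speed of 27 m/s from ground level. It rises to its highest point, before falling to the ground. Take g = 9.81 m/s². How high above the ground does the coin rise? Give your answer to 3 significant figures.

37.2 m

Phase 1 (rising): v₀ = 27.0 m/s, a = -9.81 m/s².
v = v₀ + at → t = (0 − 27.0) / -9.81 = 2.75 s
v² = v₀² + 2aΔx → Δx = (0² − 27.0²)/(2·-9.81) = 37.2 m
Maximum height = 37.2 m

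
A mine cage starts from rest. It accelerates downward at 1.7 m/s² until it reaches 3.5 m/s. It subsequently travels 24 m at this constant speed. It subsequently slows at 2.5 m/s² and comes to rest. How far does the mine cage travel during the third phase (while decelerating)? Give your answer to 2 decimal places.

2.45 m

Phase 1 (accelerating): v₀ = 0 m/s, a = 1.7 m/s².
v = v₀ + at → t = (3.5 − 0) / 1.7 = 2.06 s
v² = v₀² + 2aΔx → Δx = (3.5² − 0²)/(2·1.7) = 3.60 m

Phase 2 (constant speed): v₀ = 3.50 m/s, a = 0 m/s².
Constant speed: t = d/v = 24/3.50 = 6.86 s

Phase 3 (decelerating): v₀ = 3.50 m/s, a = -2.5 m/s².
v = v₀ + at → t = (0 − 3.50) / -2.5 = 1.40 s
v² = v₀² + 2aΔx → Δx = (0² − 3.50²)/(2·-2.5) = 2.45 m
Distance in phase 3 = 2.45 m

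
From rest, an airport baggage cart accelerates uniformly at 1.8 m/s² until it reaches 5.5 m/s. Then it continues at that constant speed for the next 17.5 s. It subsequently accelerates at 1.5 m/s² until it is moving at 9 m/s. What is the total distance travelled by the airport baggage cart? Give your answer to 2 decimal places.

121.57 m

Phase 1 (accelerating): v₀ = 0 m/s, a = 1.8 m/s².
v = v₀ + at → t = (5.5 − 0) / 1.8 = 3.06 s
v² = v₀² + 2aΔx → Δx = (5.5² − 0²)/(2·1.8) = 8.40 m

Phase 2 (constant speed): v₀ = 5.50 m/s, a = 0 m/s².
v = v₀ + at = 5.50 + (0)(17.5) = 5.50 m/s
Δx = v₀t + ½at² = 5.50·17.5 + 0.5·0·17.5² = 96.2 m

Phase 3 (accelerating): v₀ = 5.50 m/s, a = 1.5 m/s².
v = v₀ + at → t = (9 − 5.50) / 1.5 = 2.33 s
v² = v₀² + 2aΔx → Δx = (9² − 5.50²)/(2·1.5) = 16.9 m
Total distance = 8.40 + 96.2 + 16.9 = 122 m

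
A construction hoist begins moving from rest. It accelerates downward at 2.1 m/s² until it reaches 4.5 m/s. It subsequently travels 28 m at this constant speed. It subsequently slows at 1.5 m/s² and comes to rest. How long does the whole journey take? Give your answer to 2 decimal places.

Phase 1 (accelerating): v₀ = 0 m/s, a = 2.1 m/s².
v = v₀ + at → t = (4.5 − 0) / 2.1 = 2.14 s
v² = v₀² + 2aΔx → Δx = (4.5² − 0²)/(2·2.1) = 4.82 m

Phase 2 (constant speed): v₀ = 4.50 m/s, a = 0 m/s².
Constant speed: t = d/v = 28/4.50 = 6.22 s

Phase 3 (decelerating): v₀ = 4.50 m/s, a = -1.5 m/s².
v = v₀ + at → t = (0 − 4.50) / -1.5 = 3.00 s
v² = v₀² + 2aΔx → Δx = (0² − 4.50²)/(2·-1.5) = 6.75 m
Total time = 2.14 + 6.22 + 3.00 = 11.4 s

11.37 s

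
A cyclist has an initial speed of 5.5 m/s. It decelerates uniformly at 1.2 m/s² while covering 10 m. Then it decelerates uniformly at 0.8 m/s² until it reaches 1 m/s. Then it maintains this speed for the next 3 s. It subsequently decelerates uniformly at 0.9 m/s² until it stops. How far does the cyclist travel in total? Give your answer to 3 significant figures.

Phase 1 (decelerating): v₀ = 5.50 m/s, a = -1.2 m/s².
v² = v₀² + 2aΔx = 5.50² + 2·-1.2·10 = 6.25 → v = 2.50 m/s
t = (v − v₀)/a = (2.50 − 5.50)/-1.2 = 2.50 s

Phase 2 (decelerating): v₀ = 2.50 m/s, a = -0.8 m/s².
v = v₀ + at → t = (1 − 2.50) / -0.8 = 1.88 s
v² = v₀² + 2aΔx → Δx = (1² − 2.50²)/(2·-0.8) = 3.28 m

Phase 3 (constant speed): v₀ = 1.00 m/s, a = 0 m/s².
v = v₀ + at = 1.00 + (0)(3) = 1.00 m/s
Δx = v₀t + ½at² = 1.00·3 + 0.5·0·3² = 3.00 m

Phase 4 (decelerating): v₀ = 1.00 m/s, a = -0.9 m/s².
v = v₀ + at → t = (0 − 1.00) / -0.9 = 1.11 s
v² = v₀² + 2aΔx → Δx = (0² − 1.00²)/(2·-0.9) = 0.556 m
Total distance = 10.0 + 3.28 + 3.00 + 0.556 = 16.8 m

16.8 m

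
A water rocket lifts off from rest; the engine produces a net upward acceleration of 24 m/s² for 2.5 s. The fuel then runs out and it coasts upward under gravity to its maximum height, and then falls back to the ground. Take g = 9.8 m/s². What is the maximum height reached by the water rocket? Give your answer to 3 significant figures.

Phase 1 (powered ascent): v₀ = 0 m/s, a = 24 m/s².
v = v₀ + at = 0 + (24)(2.5) = 60.0 m/s
Δx = v₀t + ½at² = 0·2.5 + 0.5·24·2.5² = 75.0 m

Phase 2 (coasting upward): v₀ = 60.0 m/s, a = -9.8 m/s².
v = v₀ + at → t = (0 − 60.0) / -9.8 = 6.12 s
v² = v₀² + 2aΔx → Δx = (0² − 60.0²)/(2·-9.8) = 184 m
Maximum height = 75.0 + 184 = 259 m

259 m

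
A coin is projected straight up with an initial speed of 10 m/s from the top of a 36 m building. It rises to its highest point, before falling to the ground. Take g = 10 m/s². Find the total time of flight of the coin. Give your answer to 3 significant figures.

Phase 1 (rising): v₀ = 10.0 m/s, a = -10 m/s².
v = v₀ + at → t = (0 − 10.0) / -10 = 1.00 s
v² = v₀² + 2aΔx → Δx = (0² − 10.0²)/(2·-10) = 5.00 m

Phase 2 (falling): v₀ = 0 m/s, a = -10 m/s².
Falls 41.0 m from rest: t = √(2·41.0/10) = 2.86 s; v = g·t = 28.6 m/s.
Total time = 1.00 + 2.86 = 3.86 s

3.86 s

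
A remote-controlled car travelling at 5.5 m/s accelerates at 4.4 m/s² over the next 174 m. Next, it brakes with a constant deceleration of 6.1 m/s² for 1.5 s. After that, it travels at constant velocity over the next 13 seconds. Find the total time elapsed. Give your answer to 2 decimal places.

Phase 1 (accelerating): v₀ = 5.50 m/s, a = 4.4 m/s².
v² = v₀² + 2aΔx = 5.50² + 2·4.4·174 = 1560 → v = 39.5 m/s
t = (v − v₀)/a = (39.5 − 5.50)/4.4 = 7.73 s

Phase 2 (decelerating): v₀ = 39.5 m/s, a = -6.1 m/s².
v = v₀ + at = 39.5 + (-6.1)(1.5) = 30.4 m/s
Δx = v₀t + ½at² = 39.5·1.5 + 0.5·-6.1·1.5² = 52.4 m

Phase 3 (constant speed): v₀ = 30.4 m/s, a = 0 m/s².
v = v₀ + at = 30.4 + (0)(13) = 30.4 m/s
Δx = v₀t + ½at² = 30.4·13 + 0.5·0·13² = 395 m
Total time = 7.73 + 1.50 + 13.0 = 22.2 s

22.23 s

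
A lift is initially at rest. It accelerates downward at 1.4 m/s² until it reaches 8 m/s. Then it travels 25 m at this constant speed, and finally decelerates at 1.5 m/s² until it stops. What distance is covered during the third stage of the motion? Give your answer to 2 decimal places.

Phase 1 (accelerating): v₀ = 0 m/s, a = 1.4 m/s².
v = v₀ + at → t = (8 − 0) / 1.4 = 5.71 s
v² = v₀² + 2aΔx → Δx = (8² − 0²)/(2·1.4) = 22.9 m

Phase 2 (constant speed): v₀ = 8.00 m/s, a = 0 m/s².
Constant speed: t = d/v = 25/8.00 = 3.12 s

Phase 3 (decelerating): v₀ = 8.00 m/s, a = -1.5 m/s².
v = v₀ + at → t = (0 − 8.00) / -1.5 = 5.33 s
v² = v₀² + 2aΔx → Δx = (0² − 8.00²)/(2·-1.5) = 21.3 m
Distance in phase 3 = 21.3 m

21.33 m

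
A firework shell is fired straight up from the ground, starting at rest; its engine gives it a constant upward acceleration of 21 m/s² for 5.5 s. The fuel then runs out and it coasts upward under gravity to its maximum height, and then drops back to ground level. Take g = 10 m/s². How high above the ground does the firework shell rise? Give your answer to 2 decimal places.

984.64 m

Phase 1 (powered ascent): v₀ = 0 m/s, a = 21 m/s².
v = v₀ + at = 0 + (21)(5.5) = 116 m/s
Δx = v₀t + ½at² = 0·5.5 + 0.5·21·5.5² = 318 m

Phase 2 (coasting upward): v₀ = 116 m/s, a = -10 m/s².
v = v₀ + at → t = (0 − 116) / -10 = 11.6 s
v² = v₀² + 2aΔx → Δx = (0² − 116²)/(2·-10) = 667 m
Maximum height = 318 + 667 = 985 m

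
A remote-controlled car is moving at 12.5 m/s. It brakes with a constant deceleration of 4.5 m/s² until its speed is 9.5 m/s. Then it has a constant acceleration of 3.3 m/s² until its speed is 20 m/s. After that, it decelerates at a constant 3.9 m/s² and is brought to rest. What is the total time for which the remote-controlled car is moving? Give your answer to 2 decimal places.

Phase 1 (decelerating): v₀ = 12.5 m/s, a = -4.5 m/s².
v = v₀ + at → t = (9.5 − 12.5) / -4.5 = 0.667 s
v² = v₀² + 2aΔx → Δx = (9.5² − 12.5²)/(2·-4.5) = 7.33 m

Phase 2 (accelerating): v₀ = 9.50 m/s, a = 3.3 m/s².
v = v₀ + at → t = (20 − 9.50) / 3.3 = 3.18 s
v² = v₀² + 2aΔx → Δx = (20² − 9.50²)/(2·3.3) = 46.9 m

Phase 3 (decelerating): v₀ = 20.0 m/s, a = -3.9 m/s².
v = v₀ + at → t = (0 − 20.0) / -3.9 = 5.13 s
v² = v₀² + 2aΔx → Δx = (0² − 20.0²)/(2·-3.9) = 51.3 m
Total time = 0.667 + 3.18 + 5.13 = 8.98 s

8.98 s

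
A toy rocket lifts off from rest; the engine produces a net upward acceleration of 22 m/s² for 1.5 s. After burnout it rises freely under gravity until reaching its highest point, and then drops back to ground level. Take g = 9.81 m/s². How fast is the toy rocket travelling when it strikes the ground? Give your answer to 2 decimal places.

Phase 1 (powered ascent): v₀ = 0 m/s, a = 22 m/s².
v = v₀ + at = 0 + (22)(1.5) = 33.0 m/s
Δx = v₀t + ½at² = 0·1.5 + 0.5·22·1.5² = 24.8 m

Phase 2 (coasting upward): v₀ = 33.0 m/s, a = -9.81 m/s².
v = v₀ + at → t = (0 − 33.0) / -9.81 = 3.36 s
v² = v₀² + 2aΔx → Δx = (0² − 33.0²)/(2·-9.81) = 55.5 m

Phase 3 (free fall): v₀ = 0 m/s, a = -9.81 m/s².
Falls 80.3 m from rest: t = √(2·80.3/9.81) = 4.04 s; v = g·t = 39.7 m/s.
Impact speed = 39.7 m/s

39.68 m/s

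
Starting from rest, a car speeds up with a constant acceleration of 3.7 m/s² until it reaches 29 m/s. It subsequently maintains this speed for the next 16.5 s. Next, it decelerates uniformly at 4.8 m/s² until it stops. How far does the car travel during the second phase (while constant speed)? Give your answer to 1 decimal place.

478.5 m

Phase 1 (accelerating): v₀ = 0 m/s, a = 3.7 m/s².
v = v₀ + at → t = (29 − 0) / 3.7 = 7.84 s
v² = v₀² + 2aΔx → Δx = (29² − 0²)/(2·3.7) = 114 m

Phase 2 (constant speed): v₀ = 29.0 m/s, a = 0 m/s².
v = v₀ + at = 29.0 + (0)(16.5) = 29.0 m/s
Δx = v₀t + ½at² = 29.0·16.5 + 0.5·0·16.5² = 478 m
Distance in phase 2 = 478 m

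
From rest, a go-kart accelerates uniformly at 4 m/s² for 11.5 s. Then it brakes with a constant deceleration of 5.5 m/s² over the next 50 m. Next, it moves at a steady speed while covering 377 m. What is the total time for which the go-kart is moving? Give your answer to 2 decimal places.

Phase 1 (accelerating): v₀ = 0 m/s, a = 4 m/s².
v = v₀ + at = 0 + (4)(11.5) = 46.0 m/s
Δx = v₀t + ½at² = 0·11.5 + 0.5·4·11.5² = 264 m

Phase 2 (decelerating): v₀ = 46.0 m/s, a = -5.5 m/s².
v² = v₀² + 2aΔx = 46.0² + 2·-5.5·50 = 1570 → v = 39.6 m/s
t = (v − v₀)/a = (39.6 − 46.0)/-5.5 = 1.17 s

Phase 3 (constant speed): v₀ = 39.6 m/s, a = 0 m/s².
Constant speed: t = d/v = 377/39.6 = 9.53 s
Total time = 11.5 + 1.17 + 9.53 = 22.2 s

22.20 s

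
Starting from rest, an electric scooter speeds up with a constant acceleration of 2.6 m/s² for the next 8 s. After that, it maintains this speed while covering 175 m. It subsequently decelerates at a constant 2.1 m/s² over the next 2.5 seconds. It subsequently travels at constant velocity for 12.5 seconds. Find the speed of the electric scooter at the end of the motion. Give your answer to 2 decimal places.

15.55 m/s

Phase 1 (accelerating): v₀ = 0 m/s, a = 2.6 m/s².
v = v₀ + at = 0 + (2.6)(8) = 20.8 m/s
Δx = v₀t + ½at² = 0·8 + 0.5·2.6·8² = 83.2 m

Phase 2 (constant speed): v₀ = 20.8 m/s, a = 0 m/s².
Constant speed: t = d/v = 175/20.8 = 8.41 s

Phase 3 (decelerating): v₀ = 20.8 m/s, a = -2.1 m/s².
v = v₀ + at = 20.8 + (-2.1)(2.5) = 15.6 m/s
Δx = v₀t + ½at² = 20.8·2.5 + 0.5·-2.1·2.5² = 45.4 m

Phase 4 (constant speed): v₀ = 15.6 m/s, a = 0 m/s².
v = v₀ + at = 15.6 + (0)(12.5) = 15.6 m/s
Δx = v₀t + ½at² = 15.6·12.5 + 0.5·0·12.5² = 194 m
Final speed = 15.6 m/s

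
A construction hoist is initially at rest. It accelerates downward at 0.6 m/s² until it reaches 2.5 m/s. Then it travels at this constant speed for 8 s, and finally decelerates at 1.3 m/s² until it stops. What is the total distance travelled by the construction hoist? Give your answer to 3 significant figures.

Phase 1 (accelerating): v₀ = 0 m/s, a = 0.6 m/s².
v = v₀ + at → t = (2.5 − 0) / 0.6 = 4.17 s
v² = v₀² + 2aΔx → Δx = (2.5² − 0²)/(2·0.6) = 5.21 m

Phase 2 (constant speed): v₀ = 2.50 m/s, a = 0 m/s².
v = v₀ + at = 2.50 + (0)(8) = 2.50 m/s
Δx = v₀t + ½at² = 2.50·8 + 0.5·0·8² = 20.0 m

Phase 3 (decelerating): v₀ = 2.50 m/s, a = -1.3 m/s².
v = v₀ + at → t = (0 − 2.50) / -1.3 = 1.92 s
v² = v₀² + 2aΔx → Δx = (0² − 2.50²)/(2·-1.3) = 2.40 m
Total distance = 5.21 + 20.0 + 2.40 = 27.6 m

27.6 m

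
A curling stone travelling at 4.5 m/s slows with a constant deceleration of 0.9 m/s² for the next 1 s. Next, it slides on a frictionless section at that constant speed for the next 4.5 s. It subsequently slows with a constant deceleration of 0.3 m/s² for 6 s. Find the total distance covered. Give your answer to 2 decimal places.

36.45 m

Phase 1 (decelerating): v₀ = 4.50 m/s, a = -0.9 m/s².
v = v₀ + at = 4.50 + (-0.9)(1) = 3.60 m/s
Δx = v₀t + ½at² = 4.50·1 + 0.5·-0.9·1² = 4.05 m

Phase 2 (constant speed): v₀ = 3.60 m/s, a = 0 m/s².
v = v₀ + at = 3.60 + (0)(4.5) = 3.60 m/s
Δx = v₀t + ½at² = 3.60·4.5 + 0.5·0·4.5² = 16.2 m

Phase 3 (decelerating): v₀ = 3.60 m/s, a = -0.3 m/s².
v = v₀ + at = 3.60 + (-0.3)(6) = 1.80 m/s
Δx = v₀t + ½at² = 3.60·6 + 0.5·-0.3·6² = 16.2 m
Total distance = 4.05 + 16.2 + 16.2 = 36.5 m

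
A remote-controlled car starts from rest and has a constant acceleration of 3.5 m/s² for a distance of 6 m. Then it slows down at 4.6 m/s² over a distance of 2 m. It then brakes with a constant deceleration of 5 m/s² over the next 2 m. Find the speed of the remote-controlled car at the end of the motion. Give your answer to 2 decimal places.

Phase 1 (accelerating): v₀ = 0 m/s, a = 3.5 m/s².
v² = v₀² + 2aΔx = 0² + 2·3.5·6 = 42.0 → v = 6.48 m/s
t = (v − v₀)/a = (6.48 − 0)/3.5 = 1.85 s

Phase 2 (decelerating): v₀ = 6.48 m/s, a = -4.6 m/s².
v² = v₀² + 2aΔx = 6.48² + 2·-4.6·2 = 23.6 → v = 4.86 m/s
t = (v − v₀)/a = (4.86 − 6.48)/-4.6 = 0.353 s

Phase 3 (decelerating): v₀ = 4.86 m/s, a = -5 m/s².
v² = v₀² + 2aΔx = 4.86² + 2·-5·2 = 3.60 → v = 1.90 m/s
t = (v − v₀)/a = (1.90 − 4.86)/-5 = 0.592 s
Final speed = 1.90 m/s

1.90 m/s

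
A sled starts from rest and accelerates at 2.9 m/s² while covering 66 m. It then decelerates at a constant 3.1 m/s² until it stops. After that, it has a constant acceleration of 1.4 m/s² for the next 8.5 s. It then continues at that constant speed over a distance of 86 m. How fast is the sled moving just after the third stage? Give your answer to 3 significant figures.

11.9 m/s

Phase 1 (accelerating): v₀ = 0 m/s, a = 2.9 m/s².
v² = v₀² + 2aΔx = 0² + 2·2.9·66 = 383 → v = 19.6 m/s
t = (v − v₀)/a = (19.6 − 0)/2.9 = 6.75 s

Phase 2 (decelerating): v₀ = 19.6 m/s, a = -3.1 m/s².
v = v₀ + at → t = (0 − 19.6) / -3.1 = 6.31 s
v² = v₀² + 2aΔx → Δx = (0² − 19.6²)/(2·-3.1) = 61.7 m

Phase 3 (accelerating): v₀ = 0 m/s, a = 1.4 m/s².
v = v₀ + at = 0 + (1.4)(8.5) = 11.9 m/s
Δx = v₀t + ½at² = 0·8.5 + 0.5·1.4·8.5² = 50.6 m
Speed at end of phase 3 = 11.9 m/s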